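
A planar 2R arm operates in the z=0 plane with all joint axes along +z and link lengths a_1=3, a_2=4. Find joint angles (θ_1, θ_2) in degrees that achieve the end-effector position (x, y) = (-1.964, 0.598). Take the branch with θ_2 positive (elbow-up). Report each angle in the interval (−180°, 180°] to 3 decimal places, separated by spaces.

cos θ_2 = (4.2149−3²−4²)/(2·3·4) = -0.8660; θ_2 = 150.0023° (elbow-up)
β = atan2(0.5980,-1.9640) = 163.0655°; ψ = atan2(1.9999,-0.4642) = 103.0674°
θ_1 = β − ψ = 59.9981°

59.998 150.002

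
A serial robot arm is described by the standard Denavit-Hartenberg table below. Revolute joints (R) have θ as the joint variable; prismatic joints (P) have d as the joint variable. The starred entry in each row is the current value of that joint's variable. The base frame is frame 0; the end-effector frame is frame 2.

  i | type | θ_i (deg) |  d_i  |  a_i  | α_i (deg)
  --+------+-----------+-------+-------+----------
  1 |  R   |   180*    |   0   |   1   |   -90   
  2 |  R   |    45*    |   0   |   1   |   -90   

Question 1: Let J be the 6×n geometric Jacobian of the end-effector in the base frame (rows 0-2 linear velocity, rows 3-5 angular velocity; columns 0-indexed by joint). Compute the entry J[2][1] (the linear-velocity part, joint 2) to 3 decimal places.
axis z_1 = (-0.0000,-1.0000,0.0000); lever o_n−o_1 = (-0.7071,0.0000,-0.7071)
cross product → J_v[:, 1] = (0.7071,-0.0000,-0.7071)
J_ω[:, 1] = z_1
entry J[2][1] = -0.7071

-0.707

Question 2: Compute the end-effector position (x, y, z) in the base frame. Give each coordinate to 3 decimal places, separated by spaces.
after link 1: o_1 = (-1.0000, 0.0000, 0.0000)
after link 2: o_2 = (-1.7071, 0.0000, -0.7071)

-1.707 0.000 -0.707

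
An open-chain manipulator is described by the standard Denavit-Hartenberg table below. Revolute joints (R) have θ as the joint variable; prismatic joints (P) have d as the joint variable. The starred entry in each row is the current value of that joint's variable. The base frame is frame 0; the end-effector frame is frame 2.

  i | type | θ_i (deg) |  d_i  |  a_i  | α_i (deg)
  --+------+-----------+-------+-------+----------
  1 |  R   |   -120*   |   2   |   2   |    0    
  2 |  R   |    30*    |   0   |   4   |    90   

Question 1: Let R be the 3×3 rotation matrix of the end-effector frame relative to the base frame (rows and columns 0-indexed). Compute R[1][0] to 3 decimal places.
End-effector x-axis (col 0 of R) = (0.0000,-1.0000,0.0000)
R[1][0] = -1.0000

-1.000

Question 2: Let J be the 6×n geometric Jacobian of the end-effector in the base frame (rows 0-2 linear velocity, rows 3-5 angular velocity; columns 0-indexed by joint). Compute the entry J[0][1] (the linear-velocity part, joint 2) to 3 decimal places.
4.000

axis z_1 = (0.0000,0.0000,1.0000); lever o_n−o_1 = (0.0000,-4.0000,0.0000)
cross product → J_v[:, 1] = (4.0000,0.0000,-0.0000)
J_ω[:, 1] = z_1
entry J[0][1] = 4.0000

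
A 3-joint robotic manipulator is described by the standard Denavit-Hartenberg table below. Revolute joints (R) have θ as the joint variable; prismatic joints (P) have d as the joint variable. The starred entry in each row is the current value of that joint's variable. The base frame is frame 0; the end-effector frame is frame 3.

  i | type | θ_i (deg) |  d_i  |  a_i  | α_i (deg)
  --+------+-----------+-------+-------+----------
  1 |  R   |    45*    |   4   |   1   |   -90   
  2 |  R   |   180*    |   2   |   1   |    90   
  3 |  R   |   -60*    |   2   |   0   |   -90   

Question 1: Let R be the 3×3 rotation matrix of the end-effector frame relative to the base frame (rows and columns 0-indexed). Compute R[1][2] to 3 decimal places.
End-effector z-axis (col 2 of R) = (-0.9659,-0.2588,-0.0000)
R[1][2] = -0.2588

-0.259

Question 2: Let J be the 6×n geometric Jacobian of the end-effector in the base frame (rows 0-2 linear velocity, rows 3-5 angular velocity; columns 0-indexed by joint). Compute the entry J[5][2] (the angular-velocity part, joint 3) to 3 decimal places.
axis z_2 = (0.0000,0.0000,-1.0000); lever o_n−o_2 = (0.0000,0.0000,-2.0000)
cross product → J_v[:, 2] = (0.0000,0.0000,0.0000)
J_ω[:, 2] = z_2
entry J[5][2] = -1.0000

-1.000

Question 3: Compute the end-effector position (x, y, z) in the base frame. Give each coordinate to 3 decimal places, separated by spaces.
after link 1: o_1 = (0.7071, 0.7071, 4.0000)
after link 2: o_2 = (-1.4142, 1.4142, 4.0000)
after link 3: o_3 = (-1.4142, 1.4142, 2.0000)

-1.414 1.414 2.000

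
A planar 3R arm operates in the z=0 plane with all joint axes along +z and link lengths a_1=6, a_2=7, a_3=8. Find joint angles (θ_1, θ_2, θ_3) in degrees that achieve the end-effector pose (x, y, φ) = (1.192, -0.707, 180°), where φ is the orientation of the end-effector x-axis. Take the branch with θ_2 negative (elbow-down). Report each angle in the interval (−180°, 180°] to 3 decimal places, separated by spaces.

45.003 -90.005 -134.998

wrist centre = target − a_3·(cos φ, sin φ) = (9.1920, -0.7070)
cos θ_2 = (84.9927−6²−7²)/(2·6·7) = -0.0001; θ_2 = -90.0050° (elbow-down)
β = atan2(-0.7070,9.1920) = -4.3982°; ψ = atan2(-7.0000,5.9994) = -49.4016°
θ_1 = β − ψ = 45.0033°
θ_3 = φ − θ_1 − θ_2 = -134.9984° (wrapped to (-180°,180°])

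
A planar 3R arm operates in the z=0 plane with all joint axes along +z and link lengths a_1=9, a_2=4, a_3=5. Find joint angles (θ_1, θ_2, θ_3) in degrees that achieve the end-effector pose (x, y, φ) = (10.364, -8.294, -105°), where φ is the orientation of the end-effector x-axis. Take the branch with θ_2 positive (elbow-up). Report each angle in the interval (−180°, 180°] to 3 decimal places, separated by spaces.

-29.998 44.998 -120.001

wrist centre = target − a_3·(cos φ, sin φ) = (11.6581, -3.4644)
cos θ_2 = (147.9130−9²−4²)/(2·9·4) = 0.7071; θ_2 = 44.9985° (elbow-up)
β = atan2(-3.4644,11.6581) = -16.5501°; ψ = atan2(2.8284,11.8285) = 13.4477°
θ_1 = β − ψ = -29.9978°
θ_3 = φ − θ_1 − θ_2 = -120.0007° (wrapped to (-180°,180°])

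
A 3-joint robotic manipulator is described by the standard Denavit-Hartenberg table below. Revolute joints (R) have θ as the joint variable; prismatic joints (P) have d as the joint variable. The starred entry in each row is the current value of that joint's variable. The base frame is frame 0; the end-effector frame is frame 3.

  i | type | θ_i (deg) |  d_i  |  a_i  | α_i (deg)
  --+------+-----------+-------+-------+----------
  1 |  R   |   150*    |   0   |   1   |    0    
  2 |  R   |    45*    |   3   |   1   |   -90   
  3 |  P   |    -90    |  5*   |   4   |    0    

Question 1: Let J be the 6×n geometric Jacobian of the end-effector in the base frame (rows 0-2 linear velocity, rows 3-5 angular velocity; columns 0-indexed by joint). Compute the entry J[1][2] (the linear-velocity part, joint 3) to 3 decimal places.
-0.966

prismatic axis z_2 = (0.2588,-0.9659,0.0000)
J_v[:, 2] = z_2; J_ω[:, 2] = (0,0,0)
entry J[1][2] = -0.9659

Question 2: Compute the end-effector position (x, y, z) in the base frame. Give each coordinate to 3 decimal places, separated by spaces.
-0.538 -4.588 7.000

after link 1: o_1 = (-0.8660, 0.5000, 0.0000)
after link 2: o_2 = (-1.8320, 0.2412, 3.0000)
after link 3: o_3 = (-0.5379, -4.5884, 7.0000)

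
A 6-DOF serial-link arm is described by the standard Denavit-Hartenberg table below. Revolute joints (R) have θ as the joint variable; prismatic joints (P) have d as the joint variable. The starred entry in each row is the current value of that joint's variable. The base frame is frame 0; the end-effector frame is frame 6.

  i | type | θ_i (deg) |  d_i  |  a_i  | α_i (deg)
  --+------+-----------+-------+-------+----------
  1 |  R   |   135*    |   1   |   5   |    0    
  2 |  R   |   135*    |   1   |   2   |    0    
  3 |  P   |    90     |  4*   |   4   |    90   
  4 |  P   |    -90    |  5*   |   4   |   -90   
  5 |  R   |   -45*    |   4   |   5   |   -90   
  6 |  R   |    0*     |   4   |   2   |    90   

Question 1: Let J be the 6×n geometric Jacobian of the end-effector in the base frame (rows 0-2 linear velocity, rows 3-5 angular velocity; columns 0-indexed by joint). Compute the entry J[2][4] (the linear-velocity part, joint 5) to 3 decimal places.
axis z_4 = (1.0000,-0.0000,0.0000); lever o_n−o_4 = (4.0000,-2.1213,-7.7782)
cross product → J_v[:, 4] = (0.0000,7.7782,-2.1213)
J_ω[:, 4] = z_4
entry J[2][4] = -2.1213

-2.121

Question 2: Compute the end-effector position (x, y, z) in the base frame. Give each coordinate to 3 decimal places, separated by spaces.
4.464 -5.586 -5.778

after link 1: o_1 = (-3.5355, 3.5355, 1.0000)
after link 2: o_2 = (-3.5355, 1.5355, 2.0000)
after link 3: o_3 = (0.4645, 1.5355, 6.0000)
after link 4: o_4 = (0.4645, -3.4645, 2.0000)
after link 5: o_5 = (4.4645, -7.0000, -1.5355)
after link 6: o_6 = (4.4645, -5.5858, -5.7782)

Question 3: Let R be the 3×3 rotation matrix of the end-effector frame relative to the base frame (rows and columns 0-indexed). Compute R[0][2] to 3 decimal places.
End-effector z-axis (col 2 of R) = (1.0000,-0.0000,0.0000)
R[0][2] = 1.0000

1.000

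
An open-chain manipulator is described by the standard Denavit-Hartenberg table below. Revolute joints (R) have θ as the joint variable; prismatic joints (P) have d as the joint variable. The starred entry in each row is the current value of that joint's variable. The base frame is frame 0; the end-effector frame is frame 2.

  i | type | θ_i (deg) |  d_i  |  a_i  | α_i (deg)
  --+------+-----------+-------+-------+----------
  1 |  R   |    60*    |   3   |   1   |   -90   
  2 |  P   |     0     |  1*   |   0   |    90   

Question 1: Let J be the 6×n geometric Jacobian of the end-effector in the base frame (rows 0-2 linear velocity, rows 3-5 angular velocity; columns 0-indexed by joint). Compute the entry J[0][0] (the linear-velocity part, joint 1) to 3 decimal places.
axis z_0 = ẑ; lever o_n−o_0 = (-0.3660,1.3660,3.0000)
cross product → J_v[:, 0] = (-1.3660,-0.3660,0.0000)
J_ω[:, 0] = z_0
entry J[0][0] = -1.3660

-1.366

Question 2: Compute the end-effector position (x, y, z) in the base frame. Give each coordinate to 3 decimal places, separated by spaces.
-0.366 1.366 3.000

after link 1: o_1 = (0.5000, 0.8660, 3.0000)
after link 2: o_2 = (-0.3660, 1.3660, 3.0000)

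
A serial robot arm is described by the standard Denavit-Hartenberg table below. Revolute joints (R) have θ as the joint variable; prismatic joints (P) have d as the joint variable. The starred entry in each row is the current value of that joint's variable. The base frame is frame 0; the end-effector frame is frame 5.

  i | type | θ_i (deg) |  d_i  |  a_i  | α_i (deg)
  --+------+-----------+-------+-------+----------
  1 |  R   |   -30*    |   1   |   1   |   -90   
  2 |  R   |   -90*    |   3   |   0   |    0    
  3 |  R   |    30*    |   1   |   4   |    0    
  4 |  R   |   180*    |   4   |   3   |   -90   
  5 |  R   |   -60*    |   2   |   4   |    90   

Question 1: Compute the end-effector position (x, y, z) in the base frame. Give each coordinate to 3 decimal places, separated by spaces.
4.665 10.544 1.134

after link 1: o_1 = (0.8660, -0.5000, 1.0000)
after link 2: o_2 = (2.3660, 2.0981, 1.0000)
after link 3: o_3 = (4.5981, 1.9641, 4.4641)
after link 4: o_4 = (5.2990, 6.1782, 1.8660)
after link 5: o_5 = (4.6651, 10.5442, 1.1340)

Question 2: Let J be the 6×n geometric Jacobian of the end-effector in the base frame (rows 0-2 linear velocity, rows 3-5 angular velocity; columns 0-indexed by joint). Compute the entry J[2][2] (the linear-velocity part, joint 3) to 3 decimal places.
axis z_2 = (0.5000,0.8660,0.0000); lever o_n−o_2 = (2.2990,8.4462,0.1340)
cross product → J_v[:, 2] = (0.1160,-0.0670,2.2321)
J_ω[:, 2] = z_2
entry J[2][2] = 2.2321

2.232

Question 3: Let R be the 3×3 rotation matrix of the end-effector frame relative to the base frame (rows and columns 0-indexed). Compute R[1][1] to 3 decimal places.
End-effector y-axis (col 1 of R) = (-0.7500,0.4330,0.5000)
R[1][1] = 0.4330

0.433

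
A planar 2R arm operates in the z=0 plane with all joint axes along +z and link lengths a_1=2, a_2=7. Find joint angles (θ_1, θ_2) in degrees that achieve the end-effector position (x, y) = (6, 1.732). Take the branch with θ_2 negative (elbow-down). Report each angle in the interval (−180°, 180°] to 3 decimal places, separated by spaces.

cos θ_2 = (38.9998−2²−7²)/(2·2·7) = -0.5000; θ_2 = -120.0004° (elbow-down)
β = atan2(1.7320,6.0000) = 16.1017°; ψ = atan2(-6.0622,-1.5000) = -103.8983°
θ_1 = β − ψ = 120.0000°

120.000 -120.000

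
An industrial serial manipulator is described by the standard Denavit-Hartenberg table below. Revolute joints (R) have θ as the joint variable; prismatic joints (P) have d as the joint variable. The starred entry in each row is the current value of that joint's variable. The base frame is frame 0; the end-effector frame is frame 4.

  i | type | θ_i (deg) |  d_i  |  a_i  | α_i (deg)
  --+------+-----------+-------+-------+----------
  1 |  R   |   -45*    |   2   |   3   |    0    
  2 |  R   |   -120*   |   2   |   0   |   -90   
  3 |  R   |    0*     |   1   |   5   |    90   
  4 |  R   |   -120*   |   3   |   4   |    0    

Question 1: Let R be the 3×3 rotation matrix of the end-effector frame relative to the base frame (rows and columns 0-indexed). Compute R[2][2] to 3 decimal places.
1.000

End-effector z-axis (col 2 of R) = (0.0000,0.0000,1.0000)
R[2][2] = 1.0000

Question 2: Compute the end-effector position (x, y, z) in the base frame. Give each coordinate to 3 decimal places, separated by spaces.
after link 1: o_1 = (2.1213, -2.1213, 2.0000)
after link 2: o_2 = (2.1213, -2.1213, 4.0000)
after link 3: o_3 = (-2.4495, -4.3813, 4.0000)
after link 4: o_4 = (-1.4142, -0.5176, 7.0000)

-1.414 -0.518 7.000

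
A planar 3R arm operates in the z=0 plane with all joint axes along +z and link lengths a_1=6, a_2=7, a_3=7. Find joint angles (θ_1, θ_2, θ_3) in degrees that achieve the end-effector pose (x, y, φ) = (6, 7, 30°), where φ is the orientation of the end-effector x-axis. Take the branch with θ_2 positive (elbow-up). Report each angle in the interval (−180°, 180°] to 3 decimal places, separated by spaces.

wrist centre = target − a_3·(cos φ, sin φ) = (-0.0622, 3.5000)
cos θ_2 = (12.2539−6²−7²)/(2·6·7) = -0.8660; θ_2 = 150.0000° (elbow-up)
β = atan2(3.5000,-0.0622) = 91.0178°; ψ = atan2(3.5000,-0.0622) = 91.0178°
θ_1 = β − ψ = 0.0000°
θ_3 = φ − θ_1 − θ_2 = -120.0000° (wrapped to (-180°,180°])

0.000 150.000 -120.000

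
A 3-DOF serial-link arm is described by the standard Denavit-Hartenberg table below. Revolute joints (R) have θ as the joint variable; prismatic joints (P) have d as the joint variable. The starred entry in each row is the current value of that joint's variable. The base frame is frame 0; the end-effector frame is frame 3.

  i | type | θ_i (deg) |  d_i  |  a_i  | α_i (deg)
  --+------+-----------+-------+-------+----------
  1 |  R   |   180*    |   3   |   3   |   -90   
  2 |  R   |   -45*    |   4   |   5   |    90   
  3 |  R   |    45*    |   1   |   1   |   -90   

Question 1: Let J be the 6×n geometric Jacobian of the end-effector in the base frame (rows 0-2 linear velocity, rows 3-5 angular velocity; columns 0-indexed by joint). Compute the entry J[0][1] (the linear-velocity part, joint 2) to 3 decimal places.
-4.743

axis z_1 = (-0.0000,-1.0000,0.0000); lever o_n−o_1 = (-3.3284,-4.7071,4.7426)
cross product → J_v[:, 1] = (-4.7426,0.0000,-3.3284)
J_ω[:, 1] = z_1
entry J[0][1] = -4.7426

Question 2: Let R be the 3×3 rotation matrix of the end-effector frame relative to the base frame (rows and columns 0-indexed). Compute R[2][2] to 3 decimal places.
-0.500

End-effector z-axis (col 2 of R) = (0.5000,-0.7071,-0.5000)
R[2][2] = -0.5000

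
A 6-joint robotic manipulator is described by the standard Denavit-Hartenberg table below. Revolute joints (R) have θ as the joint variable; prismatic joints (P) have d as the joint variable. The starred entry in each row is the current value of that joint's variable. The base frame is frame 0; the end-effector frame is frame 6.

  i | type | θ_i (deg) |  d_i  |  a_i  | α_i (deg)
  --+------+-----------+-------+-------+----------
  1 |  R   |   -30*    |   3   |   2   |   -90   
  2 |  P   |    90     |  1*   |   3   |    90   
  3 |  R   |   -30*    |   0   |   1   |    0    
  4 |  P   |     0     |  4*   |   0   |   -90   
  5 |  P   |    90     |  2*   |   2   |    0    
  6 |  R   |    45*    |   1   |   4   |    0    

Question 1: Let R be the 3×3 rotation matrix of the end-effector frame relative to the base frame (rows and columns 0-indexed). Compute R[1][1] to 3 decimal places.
End-effector y-axis (col 1 of R) = (0.7891,-0.0474,0.6124)
R[1][1] = -0.0474

-0.047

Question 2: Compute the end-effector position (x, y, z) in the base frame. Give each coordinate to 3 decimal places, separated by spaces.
3.271 3.322 0.083

after link 1: o_1 = (1.7321, -1.0000, 3.0000)
after link 2: o_2 = (2.2321, -0.1340, 0.0000)
after link 3: o_3 = (1.9821, -0.5670, -0.8660)
after link 4: o_4 = (5.4462, -2.5670, -0.8660)
after link 5: o_5 = (4.5801, -0.0670, -1.8660)
after link 6: o_6 = (3.2708, 3.3220, 0.0835)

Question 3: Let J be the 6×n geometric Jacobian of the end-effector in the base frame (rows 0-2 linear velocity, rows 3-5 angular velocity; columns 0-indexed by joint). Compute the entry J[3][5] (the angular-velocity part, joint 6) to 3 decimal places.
0.433

axis z_5 = (0.4330,0.7500,-0.5000); lever o_n−o_5 = (-1.3094,3.3890,1.9495)
cross product → J_v[:, 5] = (3.1566,-0.1895,2.4495)
J_ω[:, 5] = z_5
entry J[3][5] = 0.4330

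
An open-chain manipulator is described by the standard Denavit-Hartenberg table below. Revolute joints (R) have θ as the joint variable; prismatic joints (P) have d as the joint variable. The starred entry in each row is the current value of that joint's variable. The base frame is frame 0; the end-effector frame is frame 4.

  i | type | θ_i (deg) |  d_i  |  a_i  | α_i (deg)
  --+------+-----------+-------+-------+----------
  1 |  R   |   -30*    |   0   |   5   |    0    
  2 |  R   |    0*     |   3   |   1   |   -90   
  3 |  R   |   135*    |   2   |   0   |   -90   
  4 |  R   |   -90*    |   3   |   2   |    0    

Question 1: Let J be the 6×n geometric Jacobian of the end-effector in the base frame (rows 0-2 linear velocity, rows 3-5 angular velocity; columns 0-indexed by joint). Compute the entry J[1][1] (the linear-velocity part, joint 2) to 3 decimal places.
axis z_1 = (0.0000,0.0000,1.0000); lever o_n−o_1 = (1.0289,4.0248,5.1213)
cross product → J_v[:, 1] = (-4.0248,1.0289,0.0000)
J_ω[:, 1] = z_1
entry J[1][1] = 1.0289

1.029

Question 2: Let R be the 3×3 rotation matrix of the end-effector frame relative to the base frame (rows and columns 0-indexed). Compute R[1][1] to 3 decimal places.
0.354

End-effector y-axis (col 1 of R) = (-0.6124,0.3536,-0.7071)
R[1][1] = 0.3536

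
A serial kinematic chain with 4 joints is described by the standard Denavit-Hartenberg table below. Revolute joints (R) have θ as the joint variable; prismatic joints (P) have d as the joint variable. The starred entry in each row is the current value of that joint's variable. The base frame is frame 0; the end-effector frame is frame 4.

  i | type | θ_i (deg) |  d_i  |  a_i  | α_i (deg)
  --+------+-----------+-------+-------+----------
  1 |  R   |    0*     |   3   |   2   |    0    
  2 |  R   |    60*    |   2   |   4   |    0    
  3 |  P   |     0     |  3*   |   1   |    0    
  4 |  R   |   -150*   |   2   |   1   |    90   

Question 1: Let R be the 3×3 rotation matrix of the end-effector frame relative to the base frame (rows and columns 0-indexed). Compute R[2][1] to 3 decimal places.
End-effector y-axis (col 1 of R) = (0.0000,-0.0000,1.0000)
R[2][1] = 1.0000

1.000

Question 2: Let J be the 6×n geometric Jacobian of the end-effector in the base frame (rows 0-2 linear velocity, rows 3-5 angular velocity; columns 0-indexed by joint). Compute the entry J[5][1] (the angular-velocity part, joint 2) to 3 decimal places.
1.000

axis z_1 = (0.0000,0.0000,1.0000); lever o_n−o_1 = (2.5000,3.3301,7.0000)
cross product → J_v[:, 1] = (-3.3301,2.5000,0.0000)
J_ω[:, 1] = z_1
entry J[5][1] = 1.0000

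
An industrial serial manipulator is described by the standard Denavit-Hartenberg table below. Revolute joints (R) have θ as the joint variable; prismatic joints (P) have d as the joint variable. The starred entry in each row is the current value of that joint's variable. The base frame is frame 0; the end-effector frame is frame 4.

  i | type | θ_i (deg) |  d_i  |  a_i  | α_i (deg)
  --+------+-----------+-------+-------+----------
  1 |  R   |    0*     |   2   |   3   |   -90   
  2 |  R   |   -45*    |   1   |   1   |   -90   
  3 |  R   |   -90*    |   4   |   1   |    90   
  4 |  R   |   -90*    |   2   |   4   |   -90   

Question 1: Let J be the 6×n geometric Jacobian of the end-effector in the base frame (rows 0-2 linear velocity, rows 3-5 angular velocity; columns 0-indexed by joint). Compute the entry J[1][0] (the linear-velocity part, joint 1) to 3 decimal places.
2.293

axis z_0 = ẑ; lever o_n−o_0 = (2.2929,2.0000,1.2929)
cross product → J_v[:, 0] = (-2.0000,2.2929,0.0000)
J_ω[:, 0] = z_0
entry J[1][0] = 2.2929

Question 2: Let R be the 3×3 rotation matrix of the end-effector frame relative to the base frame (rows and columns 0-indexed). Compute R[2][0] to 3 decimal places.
0.707

End-effector x-axis (col 0 of R) = (-0.7071,-0.0000,0.7071)
R[2][0] = 0.7071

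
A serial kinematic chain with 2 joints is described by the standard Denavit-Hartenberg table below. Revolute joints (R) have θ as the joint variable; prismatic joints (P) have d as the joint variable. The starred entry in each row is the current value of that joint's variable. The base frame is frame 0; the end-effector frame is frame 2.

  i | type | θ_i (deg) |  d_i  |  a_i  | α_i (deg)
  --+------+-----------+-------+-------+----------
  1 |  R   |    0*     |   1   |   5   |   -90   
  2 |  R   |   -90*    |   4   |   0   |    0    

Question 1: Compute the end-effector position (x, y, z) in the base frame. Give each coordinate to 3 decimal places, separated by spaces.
after link 1: o_1 = (5.0000, 0.0000, 1.0000)
after link 2: o_2 = (5.0000, 4.0000, 1.0000)

5.000 4.000 1.000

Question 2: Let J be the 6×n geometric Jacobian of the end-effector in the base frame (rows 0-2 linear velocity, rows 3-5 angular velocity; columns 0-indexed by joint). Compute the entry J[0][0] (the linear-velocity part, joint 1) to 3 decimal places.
axis z_0 = ẑ; lever o_n−o_0 = (5.0000,4.0000,1.0000)
cross product → J_v[:, 0] = (-4.0000,5.0000,0.0000)
J_ω[:, 0] = z_0
entry J[0][0] = -4.0000

-4.000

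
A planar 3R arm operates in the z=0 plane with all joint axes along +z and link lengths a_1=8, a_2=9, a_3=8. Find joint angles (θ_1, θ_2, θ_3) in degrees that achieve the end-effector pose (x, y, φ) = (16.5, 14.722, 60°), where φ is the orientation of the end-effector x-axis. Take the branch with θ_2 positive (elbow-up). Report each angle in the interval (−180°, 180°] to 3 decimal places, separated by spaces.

-0.003 60.003 0.000

wrist centre = target − a_3·(cos φ, sin φ) = (12.5000, 7.7938)
cos θ_2 = (216.9933−8²−9²)/(2·8·9) = 0.5000; θ_2 = 60.0031° (elbow-up)
β = atan2(7.7938,12.5000) = 31.9437°; ψ = atan2(7.7945,12.4996) = 31.9468°
θ_1 = β − ψ = -0.0031°
θ_3 = φ − θ_1 − θ_2 = 0.0000° (wrapped to (-180°,180°])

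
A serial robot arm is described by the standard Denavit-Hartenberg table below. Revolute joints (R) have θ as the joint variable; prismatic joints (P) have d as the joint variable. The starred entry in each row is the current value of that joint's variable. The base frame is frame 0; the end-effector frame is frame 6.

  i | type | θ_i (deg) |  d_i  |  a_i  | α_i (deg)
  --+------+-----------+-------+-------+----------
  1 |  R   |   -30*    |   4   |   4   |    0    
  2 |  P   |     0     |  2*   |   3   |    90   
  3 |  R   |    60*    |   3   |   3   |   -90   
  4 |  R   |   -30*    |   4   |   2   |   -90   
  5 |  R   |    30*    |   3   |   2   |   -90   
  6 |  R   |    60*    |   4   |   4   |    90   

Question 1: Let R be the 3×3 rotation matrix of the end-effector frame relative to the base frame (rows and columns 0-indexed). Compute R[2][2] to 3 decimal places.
0.562

End-effector z-axis (col 2 of R) = (0.7433,-0.3621,0.5625)
R[2][2] = 0.5625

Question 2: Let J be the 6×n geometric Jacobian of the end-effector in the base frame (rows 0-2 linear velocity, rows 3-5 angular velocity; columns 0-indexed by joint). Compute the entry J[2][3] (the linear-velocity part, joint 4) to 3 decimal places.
1.848

axis z_3 = (-0.7500,0.4330,0.5000); lever o_n−o_3 = (1.2296,-3.1740,1.6651)
cross product → J_v[:, 3] = (2.3080,1.8636,1.8481)
J_ω[:, 3] = z_3
entry J[2][3] = 1.8481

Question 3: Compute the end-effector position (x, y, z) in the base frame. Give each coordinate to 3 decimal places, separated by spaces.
7.091 -10.022 10.263

after link 1: o_1 = (3.4641, -2.0000, 4.0000)
after link 2: o_2 = (6.0622, -3.5000, 6.0000)
after link 3: o_3 = (5.8612, -6.8481, 8.5981)
after link 4: o_4 = (3.1112, -6.4151, 12.0981)
after link 5: o_5 = (6.0263, -6.0981, 14.1962)
after link 6: o_6 = (7.0909, -10.0221, 10.2631)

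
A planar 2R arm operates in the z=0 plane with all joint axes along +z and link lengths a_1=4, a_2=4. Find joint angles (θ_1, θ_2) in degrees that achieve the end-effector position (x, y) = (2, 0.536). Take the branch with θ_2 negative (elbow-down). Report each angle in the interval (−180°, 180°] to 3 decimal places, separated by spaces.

90.003 -150.000

cos θ_2 = (4.2873−4²−4²)/(2·4·4) = -0.8660; θ_2 = -149.9996° (elbow-down)
β = atan2(0.5360,2.0000) = 15.0027°; ψ = atan2(-2.0000,0.5359) = -74.9998°
θ_1 = β − ψ = 90.0025°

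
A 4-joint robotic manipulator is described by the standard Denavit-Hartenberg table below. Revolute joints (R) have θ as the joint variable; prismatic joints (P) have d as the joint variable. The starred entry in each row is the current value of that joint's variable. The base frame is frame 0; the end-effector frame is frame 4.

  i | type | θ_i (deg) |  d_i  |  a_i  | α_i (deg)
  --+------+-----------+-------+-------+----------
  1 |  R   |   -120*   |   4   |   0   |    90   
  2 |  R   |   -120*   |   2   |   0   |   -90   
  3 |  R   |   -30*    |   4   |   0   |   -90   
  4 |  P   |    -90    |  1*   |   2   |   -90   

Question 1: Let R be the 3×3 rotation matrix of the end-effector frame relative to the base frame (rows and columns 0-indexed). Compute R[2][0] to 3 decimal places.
-0.500

End-effector x-axis (col 0 of R) = (-0.4330,-0.7500,-0.5000)
R[2][0] = -0.5000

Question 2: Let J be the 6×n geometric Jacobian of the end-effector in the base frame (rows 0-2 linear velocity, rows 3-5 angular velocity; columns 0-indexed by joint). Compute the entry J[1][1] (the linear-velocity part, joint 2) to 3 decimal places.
-2.973

axis z_1 = (-0.8660,0.5000,0.0000); lever o_n−o_1 = (-3.4551,-3.7165,-3.4330)
cross product → J_v[:, 1] = (-1.7165,-2.9731,4.9462)
J_ω[:, 1] = z_1
entry J[1][1] = -2.9731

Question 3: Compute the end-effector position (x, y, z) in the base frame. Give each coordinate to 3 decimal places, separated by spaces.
after link 1: o_1 = (0.0000, 0.0000, 4.0000)
after link 2: o_2 = (-1.7321, 1.0000, 4.0000)
after link 3: o_3 = (-3.4641, -2.0000, 2.0000)
after link 4: o_4 = (-3.4551, -3.7165, 0.5670)

-3.455 -3.717 0.567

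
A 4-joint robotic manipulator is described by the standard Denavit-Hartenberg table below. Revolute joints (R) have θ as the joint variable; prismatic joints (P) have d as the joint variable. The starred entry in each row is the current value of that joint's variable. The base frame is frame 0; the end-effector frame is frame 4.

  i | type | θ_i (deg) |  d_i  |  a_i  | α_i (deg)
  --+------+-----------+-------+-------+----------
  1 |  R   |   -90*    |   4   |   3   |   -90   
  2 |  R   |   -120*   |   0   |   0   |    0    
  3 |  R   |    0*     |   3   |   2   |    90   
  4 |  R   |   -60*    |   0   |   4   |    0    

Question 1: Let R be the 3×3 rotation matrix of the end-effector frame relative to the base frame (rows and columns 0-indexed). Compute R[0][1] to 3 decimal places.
0.500

End-effector y-axis (col 1 of R) = (0.5000,0.4330,0.7500)
R[0][1] = 0.5000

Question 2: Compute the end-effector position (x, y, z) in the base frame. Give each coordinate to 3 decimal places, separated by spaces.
after link 1: o_1 = (0.0000, -3.0000, 4.0000)
after link 2: o_2 = (0.0000, -3.0000, 4.0000)
after link 3: o_3 = (3.0000, -2.0000, 5.7321)
after link 4: o_4 = (-0.4641, -1.0000, 7.4641)

-0.464 -1.000 7.464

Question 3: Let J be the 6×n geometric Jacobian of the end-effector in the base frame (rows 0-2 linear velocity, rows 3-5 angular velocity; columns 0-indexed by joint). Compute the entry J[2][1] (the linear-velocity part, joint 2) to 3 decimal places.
2.000

axis z_1 = (1.0000,0.0000,0.0000); lever o_n−o_1 = (-0.4641,2.0000,3.4641)
cross product → J_v[:, 1] = (0.0000,-3.4641,2.0000)
J_ω[:, 1] = z_1
entry J[2][1] = 2.0000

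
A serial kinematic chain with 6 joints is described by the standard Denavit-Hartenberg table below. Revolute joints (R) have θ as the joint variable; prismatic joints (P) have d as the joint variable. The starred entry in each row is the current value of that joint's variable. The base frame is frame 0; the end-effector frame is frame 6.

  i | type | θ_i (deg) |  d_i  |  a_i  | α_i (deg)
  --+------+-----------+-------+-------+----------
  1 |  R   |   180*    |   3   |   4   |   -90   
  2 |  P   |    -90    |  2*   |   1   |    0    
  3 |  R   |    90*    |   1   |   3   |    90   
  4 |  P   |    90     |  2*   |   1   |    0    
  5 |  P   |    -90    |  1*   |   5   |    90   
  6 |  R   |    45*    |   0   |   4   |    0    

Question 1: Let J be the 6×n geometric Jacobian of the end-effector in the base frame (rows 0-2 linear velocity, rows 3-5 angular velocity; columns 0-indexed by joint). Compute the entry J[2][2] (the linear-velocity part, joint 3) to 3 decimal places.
axis z_2 = (-0.0000,-1.0000,0.0000); lever o_n−o_2 = (-10.8284,-2.0000,5.8284)
cross product → J_v[:, 2] = (-5.8284,0.0000,-10.8284)
J_ω[:, 2] = z_2
entry J[2][2] = -10.8284

-10.828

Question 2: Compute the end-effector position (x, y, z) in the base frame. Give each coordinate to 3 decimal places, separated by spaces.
-14.828 -4.000 9.828

after link 1: o_1 = (-4.0000, 0.0000, 3.0000)
after link 2: o_2 = (-4.0000, -2.0000, 4.0000)
after link 3: o_3 = (-7.0000, -3.0000, 4.0000)
after link 4: o_4 = (-7.0000, -4.0000, 6.0000)
after link 5: o_5 = (-12.0000, -4.0000, 7.0000)
after link 6: o_6 = (-14.8284, -4.0000, 9.8284)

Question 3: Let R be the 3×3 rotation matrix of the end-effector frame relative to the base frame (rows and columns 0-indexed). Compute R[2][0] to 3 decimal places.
End-effector x-axis (col 0 of R) = (-0.7071,0.0000,0.7071)
R[2][0] = 0.7071

0.707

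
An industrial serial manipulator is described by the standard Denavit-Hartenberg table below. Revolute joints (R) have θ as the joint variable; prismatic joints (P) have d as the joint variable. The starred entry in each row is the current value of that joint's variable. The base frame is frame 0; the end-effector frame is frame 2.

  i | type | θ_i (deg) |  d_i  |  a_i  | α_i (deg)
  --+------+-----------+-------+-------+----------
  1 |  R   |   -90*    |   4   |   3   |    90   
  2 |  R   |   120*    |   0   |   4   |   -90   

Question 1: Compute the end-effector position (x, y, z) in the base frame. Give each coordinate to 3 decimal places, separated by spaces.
after link 1: o_1 = (0.0000, -3.0000, 4.0000)
after link 2: o_2 = (0.0000, -1.0000, 7.4641)

0.000 -1.000 7.464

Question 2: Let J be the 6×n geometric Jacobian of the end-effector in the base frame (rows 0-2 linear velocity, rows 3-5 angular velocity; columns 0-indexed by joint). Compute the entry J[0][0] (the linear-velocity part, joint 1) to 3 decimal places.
axis z_0 = ẑ; lever o_n−o_0 = (0.0000,-1.0000,7.4641)
cross product → J_v[:, 0] = (1.0000,0.0000,-0.0000)
J_ω[:, 0] = z_0
entry J[0][0] = 1.0000

1.000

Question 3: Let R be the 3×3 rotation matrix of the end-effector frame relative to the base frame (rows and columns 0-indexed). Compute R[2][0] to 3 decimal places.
0.866

End-effector x-axis (col 0 of R) = (0.0000,0.5000,0.8660)
R[2][0] = 0.8660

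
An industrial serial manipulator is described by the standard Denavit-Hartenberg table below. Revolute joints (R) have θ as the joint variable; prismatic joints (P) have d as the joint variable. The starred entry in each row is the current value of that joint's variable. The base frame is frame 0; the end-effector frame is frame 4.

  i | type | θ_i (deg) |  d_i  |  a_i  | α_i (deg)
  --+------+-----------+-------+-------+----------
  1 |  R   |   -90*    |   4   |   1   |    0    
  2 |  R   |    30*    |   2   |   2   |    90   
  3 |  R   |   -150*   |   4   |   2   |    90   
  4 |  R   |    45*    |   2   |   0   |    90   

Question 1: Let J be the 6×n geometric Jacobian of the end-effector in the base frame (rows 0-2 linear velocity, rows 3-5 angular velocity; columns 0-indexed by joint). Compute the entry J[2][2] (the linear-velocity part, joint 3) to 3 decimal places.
-2.732

axis z_2 = (-0.8660,-0.5000,0.0000); lever o_n−o_2 = (-4.8301,0.3660,0.7321)
cross product → J_v[:, 2] = (-0.3660,0.6340,-2.7321)
J_ω[:, 2] = z_2
entry J[2][2] = -2.7321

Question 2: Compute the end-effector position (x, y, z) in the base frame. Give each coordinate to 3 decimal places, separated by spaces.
after link 1: o_1 = (0.0000, -1.0000, 4.0000)
after link 2: o_2 = (1.0000, -2.7321, 6.0000)
after link 3: o_3 = (-3.3301, -3.2321, 5.0000)
after link 4: o_4 = (-3.8301, -2.3660, 6.7321)

-3.830 -2.366 6.732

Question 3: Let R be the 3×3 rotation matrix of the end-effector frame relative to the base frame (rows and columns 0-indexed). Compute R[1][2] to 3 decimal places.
0.884

End-effector z-axis (col 2 of R) = (0.3062,0.8839,-0.3536)
R[1][2] = 0.8839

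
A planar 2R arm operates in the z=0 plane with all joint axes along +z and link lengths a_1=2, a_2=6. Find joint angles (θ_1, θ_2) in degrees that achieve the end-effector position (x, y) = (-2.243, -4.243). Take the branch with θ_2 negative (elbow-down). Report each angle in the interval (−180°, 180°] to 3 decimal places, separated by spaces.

cos θ_2 = (23.0341−2²−6²)/(2·2·6) = -0.7069; θ_2 = -134.9843° (elbow-down)
β = atan2(-4.2430,-2.2430) = -117.8625°; ψ = atan2(-4.2438,-2.2415) = -117.8419°
θ_1 = β − ψ = -0.0206°

-0.021 -134.984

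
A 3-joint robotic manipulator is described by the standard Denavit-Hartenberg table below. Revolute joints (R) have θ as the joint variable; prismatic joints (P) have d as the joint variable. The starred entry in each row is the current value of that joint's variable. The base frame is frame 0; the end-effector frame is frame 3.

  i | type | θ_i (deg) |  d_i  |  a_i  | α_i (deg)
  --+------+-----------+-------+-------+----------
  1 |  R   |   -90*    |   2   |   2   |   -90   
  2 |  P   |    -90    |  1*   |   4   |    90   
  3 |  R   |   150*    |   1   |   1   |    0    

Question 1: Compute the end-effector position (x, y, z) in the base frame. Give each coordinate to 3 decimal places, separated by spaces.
1.500 -1.000 5.134

after link 1: o_1 = (0.0000, -2.0000, 2.0000)
after link 2: o_2 = (1.0000, -2.0000, 6.0000)
after link 3: o_3 = (1.5000, -1.0000, 5.1340)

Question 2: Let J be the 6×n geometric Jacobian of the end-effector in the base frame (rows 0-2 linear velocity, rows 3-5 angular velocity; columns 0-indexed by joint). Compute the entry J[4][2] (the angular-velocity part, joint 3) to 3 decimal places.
1.000

axis z_2 = (-0.0000,1.0000,0.0000); lever o_n−o_2 = (0.5000,1.0000,-0.8660)
cross product → J_v[:, 2] = (-0.8660,0.0000,-0.5000)
J_ω[:, 2] = z_2
entry J[4][2] = 1.0000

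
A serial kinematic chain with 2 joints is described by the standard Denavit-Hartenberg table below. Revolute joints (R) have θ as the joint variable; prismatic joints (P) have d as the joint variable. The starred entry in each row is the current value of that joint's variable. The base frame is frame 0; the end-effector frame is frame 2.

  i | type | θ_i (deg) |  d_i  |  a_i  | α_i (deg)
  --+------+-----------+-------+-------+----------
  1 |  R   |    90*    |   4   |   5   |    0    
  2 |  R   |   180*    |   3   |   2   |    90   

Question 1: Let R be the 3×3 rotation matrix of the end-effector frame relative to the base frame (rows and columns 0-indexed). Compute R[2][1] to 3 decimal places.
End-effector y-axis (col 1 of R) = (0.0000,-0.0000,1.0000)
R[2][1] = 1.0000

1.000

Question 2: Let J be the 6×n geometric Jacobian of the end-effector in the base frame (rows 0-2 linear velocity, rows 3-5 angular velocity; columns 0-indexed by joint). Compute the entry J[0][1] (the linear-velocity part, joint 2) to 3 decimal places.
axis z_1 = (0.0000,0.0000,1.0000); lever o_n−o_1 = (-0.0000,-2.0000,3.0000)
cross product → J_v[:, 1] = (2.0000,-0.0000,0.0000)
J_ω[:, 1] = z_1
entry J[0][1] = 2.0000

2.000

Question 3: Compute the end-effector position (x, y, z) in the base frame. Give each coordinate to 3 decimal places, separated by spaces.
-0.000 3.000 7.000

after link 1: o_1 = (0.0000, 5.0000, 4.0000)
after link 2: o_2 = (-0.0000, 3.0000, 7.0000)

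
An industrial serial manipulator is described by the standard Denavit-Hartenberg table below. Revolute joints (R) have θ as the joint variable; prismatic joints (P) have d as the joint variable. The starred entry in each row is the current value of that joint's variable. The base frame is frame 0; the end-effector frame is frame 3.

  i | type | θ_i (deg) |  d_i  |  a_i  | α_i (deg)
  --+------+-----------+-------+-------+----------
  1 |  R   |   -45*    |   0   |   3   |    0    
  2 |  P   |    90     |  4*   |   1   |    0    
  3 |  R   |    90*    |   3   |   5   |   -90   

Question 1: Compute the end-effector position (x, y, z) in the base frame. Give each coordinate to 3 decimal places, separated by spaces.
after link 1: o_1 = (2.1213, -2.1213, 0.0000)
after link 2: o_2 = (2.8284, -1.4142, 4.0000)
after link 3: o_3 = (-0.7071, 2.1213, 7.0000)

-0.707 2.121 7.000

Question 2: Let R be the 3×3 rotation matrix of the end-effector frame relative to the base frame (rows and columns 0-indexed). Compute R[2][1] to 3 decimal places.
End-effector y-axis (col 1 of R) = (-0.0000,-0.0000,-1.0000)
R[2][1] = -1.0000

-1.000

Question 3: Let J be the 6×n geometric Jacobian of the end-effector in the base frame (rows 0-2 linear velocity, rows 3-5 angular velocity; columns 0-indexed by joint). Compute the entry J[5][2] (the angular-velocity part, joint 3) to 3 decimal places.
axis z_2 = (0.0000,0.0000,1.0000); lever o_n−o_2 = (-3.5355,3.5355,3.0000)
cross product → J_v[:, 2] = (-3.5355,-3.5355,0.0000)
J_ω[:, 2] = z_2
entry J[5][2] = 1.0000

1.000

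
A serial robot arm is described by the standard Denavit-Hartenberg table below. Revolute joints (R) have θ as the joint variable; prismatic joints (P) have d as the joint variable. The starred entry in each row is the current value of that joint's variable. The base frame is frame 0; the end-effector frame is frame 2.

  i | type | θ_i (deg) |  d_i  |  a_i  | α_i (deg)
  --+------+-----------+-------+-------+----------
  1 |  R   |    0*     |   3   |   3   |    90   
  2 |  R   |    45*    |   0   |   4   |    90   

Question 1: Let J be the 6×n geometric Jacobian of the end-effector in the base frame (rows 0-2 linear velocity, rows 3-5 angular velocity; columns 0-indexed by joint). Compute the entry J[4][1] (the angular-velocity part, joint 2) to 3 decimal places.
axis z_1 = (0.0000,-1.0000,0.0000); lever o_n−o_1 = (2.8284,0.0000,2.8284)
cross product → J_v[:, 1] = (-2.8284,0.0000,2.8284)
J_ω[:, 1] = z_1
entry J[4][1] = -1.0000

-1.000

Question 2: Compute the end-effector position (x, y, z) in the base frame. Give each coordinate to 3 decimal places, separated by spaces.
after link 1: o_1 = (3.0000, 0.0000, 3.0000)
after link 2: o_2 = (5.8284, 0.0000, 5.8284)

5.828 0.000 5.828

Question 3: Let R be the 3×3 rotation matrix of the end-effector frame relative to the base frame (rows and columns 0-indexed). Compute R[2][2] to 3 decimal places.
-0.707

End-effector z-axis (col 2 of R) = (0.7071,-0.0000,-0.7071)
R[2][2] = -0.7071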